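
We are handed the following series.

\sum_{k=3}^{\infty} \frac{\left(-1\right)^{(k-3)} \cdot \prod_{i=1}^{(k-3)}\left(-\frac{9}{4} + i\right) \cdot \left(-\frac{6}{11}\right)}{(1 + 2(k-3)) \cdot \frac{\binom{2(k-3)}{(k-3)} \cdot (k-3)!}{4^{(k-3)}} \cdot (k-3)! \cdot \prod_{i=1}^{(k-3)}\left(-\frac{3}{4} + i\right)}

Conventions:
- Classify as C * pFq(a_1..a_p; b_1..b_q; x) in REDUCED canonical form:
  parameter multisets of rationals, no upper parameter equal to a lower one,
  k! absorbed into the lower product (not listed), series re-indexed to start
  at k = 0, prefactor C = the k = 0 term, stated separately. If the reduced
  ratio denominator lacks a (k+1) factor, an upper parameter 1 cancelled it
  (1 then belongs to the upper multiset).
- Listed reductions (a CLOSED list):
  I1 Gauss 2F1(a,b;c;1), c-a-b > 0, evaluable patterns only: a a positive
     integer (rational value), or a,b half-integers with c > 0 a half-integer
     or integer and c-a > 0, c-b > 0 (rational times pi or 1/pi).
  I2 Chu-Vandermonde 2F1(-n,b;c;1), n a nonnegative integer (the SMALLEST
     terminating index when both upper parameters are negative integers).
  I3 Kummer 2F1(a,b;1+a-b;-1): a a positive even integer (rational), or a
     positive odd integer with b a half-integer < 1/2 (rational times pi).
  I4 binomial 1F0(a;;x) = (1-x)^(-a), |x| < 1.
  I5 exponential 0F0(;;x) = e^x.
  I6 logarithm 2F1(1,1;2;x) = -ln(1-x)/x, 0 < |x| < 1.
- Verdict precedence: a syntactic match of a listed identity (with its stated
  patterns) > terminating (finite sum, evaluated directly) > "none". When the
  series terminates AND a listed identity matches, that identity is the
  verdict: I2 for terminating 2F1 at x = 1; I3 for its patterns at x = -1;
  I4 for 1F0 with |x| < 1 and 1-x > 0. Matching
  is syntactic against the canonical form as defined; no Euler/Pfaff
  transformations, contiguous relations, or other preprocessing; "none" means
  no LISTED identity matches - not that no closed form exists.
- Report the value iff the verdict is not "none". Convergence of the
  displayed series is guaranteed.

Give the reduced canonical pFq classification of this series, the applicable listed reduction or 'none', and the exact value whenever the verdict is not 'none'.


This is -\frac{6}{11} * 1F2(-\frac{5}{4}; \frac{1}{4}, \frac{3}{2}; -1) in reduced canonical form. Verdict: none (x = -1): each listed identity misses the multisets {-\frac{5}{4}} ; {\frac{1}{4}, \frac{3}{2}}.

The tell: t_0 being -\frac{6}{11}, the running product (C = -6/11) telescopes to a rising factorial.
Consecutive-term ratio: r(k) = -1 * (k-\frac{5}{4}) / [(k+\frac{1}{4}) (k+\frac{3}{2}) (k+1)] - rational in k. x = -1; t_0 = -\frac{6}{11}; negate the roots.


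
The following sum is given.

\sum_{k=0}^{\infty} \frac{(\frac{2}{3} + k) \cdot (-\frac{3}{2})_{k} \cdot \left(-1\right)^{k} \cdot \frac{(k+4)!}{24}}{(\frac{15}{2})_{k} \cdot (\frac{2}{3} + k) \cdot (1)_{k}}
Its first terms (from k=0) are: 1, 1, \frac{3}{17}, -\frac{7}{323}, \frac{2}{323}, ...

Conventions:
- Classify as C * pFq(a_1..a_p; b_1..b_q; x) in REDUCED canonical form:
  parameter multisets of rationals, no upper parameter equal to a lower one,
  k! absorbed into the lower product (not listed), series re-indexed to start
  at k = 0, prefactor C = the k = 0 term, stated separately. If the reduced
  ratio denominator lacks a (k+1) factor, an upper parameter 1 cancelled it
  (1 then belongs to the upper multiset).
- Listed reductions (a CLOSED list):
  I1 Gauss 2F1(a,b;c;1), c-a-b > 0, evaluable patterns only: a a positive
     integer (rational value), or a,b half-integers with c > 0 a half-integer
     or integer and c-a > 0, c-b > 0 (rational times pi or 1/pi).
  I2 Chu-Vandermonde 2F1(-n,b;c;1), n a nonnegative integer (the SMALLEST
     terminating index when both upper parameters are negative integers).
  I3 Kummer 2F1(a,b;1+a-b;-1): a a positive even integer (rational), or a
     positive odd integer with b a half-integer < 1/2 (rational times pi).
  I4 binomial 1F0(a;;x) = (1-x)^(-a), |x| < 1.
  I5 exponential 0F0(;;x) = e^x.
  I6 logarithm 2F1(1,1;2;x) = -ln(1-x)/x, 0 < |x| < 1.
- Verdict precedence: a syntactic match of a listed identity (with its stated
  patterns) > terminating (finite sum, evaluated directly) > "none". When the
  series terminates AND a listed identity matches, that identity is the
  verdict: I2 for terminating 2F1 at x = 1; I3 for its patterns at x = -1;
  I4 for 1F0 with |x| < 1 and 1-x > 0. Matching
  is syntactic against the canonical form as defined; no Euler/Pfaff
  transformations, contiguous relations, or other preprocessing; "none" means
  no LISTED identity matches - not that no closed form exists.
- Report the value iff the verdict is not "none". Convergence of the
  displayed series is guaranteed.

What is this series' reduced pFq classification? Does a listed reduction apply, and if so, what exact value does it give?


x = -1 here; the reduced form reads 2F1, upper {-\frac{3}{2}, 5}, lower {\frac{15}{2}}, C = 1. Verdict: the Kummer evaluation I3 fires (x = -1; c = \frac{15}{2} equals 1+a-b for upper {-\frac{3}{2}, 5}: listed pattern). Exact value: \frac{45045}{65536} \cdot \pi.

The tell: from the first term 1: the factorial ratio (C = 1, x = -1) (k+a-1)!/(a-1)! is a rising factorial (a)_k.
Term ratio: r(k) = -1 * (k-\frac{3}{2}) (k+5) / [(k+\frac{15}{2}) (k+1)] ; factor over Q: parameters, x = -1, and C = 1.


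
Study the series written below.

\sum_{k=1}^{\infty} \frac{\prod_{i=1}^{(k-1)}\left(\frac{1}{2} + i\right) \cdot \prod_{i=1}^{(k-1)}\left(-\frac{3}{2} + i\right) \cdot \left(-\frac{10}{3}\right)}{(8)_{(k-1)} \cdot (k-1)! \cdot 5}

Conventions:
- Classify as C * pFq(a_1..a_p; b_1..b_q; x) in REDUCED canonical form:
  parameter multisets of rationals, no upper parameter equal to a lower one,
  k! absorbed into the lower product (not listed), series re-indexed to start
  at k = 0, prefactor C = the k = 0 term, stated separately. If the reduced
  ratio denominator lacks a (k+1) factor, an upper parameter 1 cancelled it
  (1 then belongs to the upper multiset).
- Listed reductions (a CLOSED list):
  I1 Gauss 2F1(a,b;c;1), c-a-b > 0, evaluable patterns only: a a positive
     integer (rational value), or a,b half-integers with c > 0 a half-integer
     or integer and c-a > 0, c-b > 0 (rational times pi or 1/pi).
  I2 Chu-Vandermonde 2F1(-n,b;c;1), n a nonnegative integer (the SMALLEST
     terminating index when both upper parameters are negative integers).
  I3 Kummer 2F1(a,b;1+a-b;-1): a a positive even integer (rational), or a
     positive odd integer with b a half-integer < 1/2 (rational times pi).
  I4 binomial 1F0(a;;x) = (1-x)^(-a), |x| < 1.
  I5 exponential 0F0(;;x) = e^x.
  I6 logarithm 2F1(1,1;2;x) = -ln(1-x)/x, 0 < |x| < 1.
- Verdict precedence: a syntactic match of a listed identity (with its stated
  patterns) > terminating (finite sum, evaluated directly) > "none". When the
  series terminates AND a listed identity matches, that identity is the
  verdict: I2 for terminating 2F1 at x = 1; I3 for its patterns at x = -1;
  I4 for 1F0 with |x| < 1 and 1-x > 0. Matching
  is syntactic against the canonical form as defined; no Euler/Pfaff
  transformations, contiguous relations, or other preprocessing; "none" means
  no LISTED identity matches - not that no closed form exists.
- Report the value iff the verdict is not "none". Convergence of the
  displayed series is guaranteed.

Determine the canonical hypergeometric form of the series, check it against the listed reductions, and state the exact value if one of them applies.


With C = -\frac{2}{3}: the canonical form is 2F1(-\frac{1}{2}, \frac{3}{2}; 8; 1). Verdict at x = 1: Gauss (I1, half-integer pattern) matches (x = 1; upper {-\frac{1}{2}, \frac{3}{2}} half-integers, c = 8 in the evaluable pattern). Its exact value is \left(-\frac{8388608}{4459455}\right) / \pi.

Structural cue: x = 1 and the constant factors (prefactor -2/3) combine into one prefactor.
Consecutive-term ratio: r(k) = 1 * (k-\frac{1}{2}) (k+\frac{3}{2}) / [(k+8) (k+1)] - poly over poly, x = 1 from leading terms; C = -\frac{2}{3} at k = 0.


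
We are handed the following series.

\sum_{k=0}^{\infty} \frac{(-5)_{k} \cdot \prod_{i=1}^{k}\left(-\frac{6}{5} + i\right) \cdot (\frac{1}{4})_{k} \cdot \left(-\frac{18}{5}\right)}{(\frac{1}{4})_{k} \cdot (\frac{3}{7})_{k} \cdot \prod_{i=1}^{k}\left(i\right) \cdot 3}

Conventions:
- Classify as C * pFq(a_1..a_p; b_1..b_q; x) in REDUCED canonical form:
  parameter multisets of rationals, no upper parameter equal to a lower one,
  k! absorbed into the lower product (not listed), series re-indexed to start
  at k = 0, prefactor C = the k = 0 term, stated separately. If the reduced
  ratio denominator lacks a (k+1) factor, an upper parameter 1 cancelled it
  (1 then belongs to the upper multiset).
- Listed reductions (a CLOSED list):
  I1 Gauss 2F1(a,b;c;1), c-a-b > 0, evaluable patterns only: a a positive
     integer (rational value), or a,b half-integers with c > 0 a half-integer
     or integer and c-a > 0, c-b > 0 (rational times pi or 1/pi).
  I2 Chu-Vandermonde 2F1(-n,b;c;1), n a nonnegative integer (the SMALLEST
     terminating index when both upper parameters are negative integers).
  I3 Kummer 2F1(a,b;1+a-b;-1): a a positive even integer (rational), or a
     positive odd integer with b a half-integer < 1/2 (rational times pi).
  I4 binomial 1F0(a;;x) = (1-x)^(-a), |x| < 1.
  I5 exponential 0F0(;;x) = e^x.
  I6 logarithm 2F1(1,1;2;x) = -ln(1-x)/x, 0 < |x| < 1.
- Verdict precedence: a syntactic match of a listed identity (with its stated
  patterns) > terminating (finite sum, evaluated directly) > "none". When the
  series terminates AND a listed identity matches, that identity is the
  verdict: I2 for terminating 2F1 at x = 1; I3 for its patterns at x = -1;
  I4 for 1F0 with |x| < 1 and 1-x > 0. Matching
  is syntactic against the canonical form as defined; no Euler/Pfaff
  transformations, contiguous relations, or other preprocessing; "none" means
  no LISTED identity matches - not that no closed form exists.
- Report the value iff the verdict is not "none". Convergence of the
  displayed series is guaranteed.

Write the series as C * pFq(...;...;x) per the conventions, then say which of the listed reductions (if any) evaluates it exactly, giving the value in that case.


With C = -\frac{6}{5}: the canonical form is 2F1(-5, -\frac{1}{5}; \frac{3}{7}; 1). Verdict: Chu-Vandermonde (I2) fires (terminating 2F1 at x = 1 with n = 5, b = -1/5, c = \frac{3}{7}). Sum: -\frac{98899218}{41171875}.

The tell: from the first term -\frac{6}{5}: the product of the first k integers (C = -6/5, x = 1) is k!.
Consecutive-term ratio: r(k) = 1 * (k-5) (k-\frac{1}{5}) / [(k+\frac{3}{7}) (k+1)] - rational in k, leading ratio 1; with t_0 = -\frac{6}{5}, classification follows.


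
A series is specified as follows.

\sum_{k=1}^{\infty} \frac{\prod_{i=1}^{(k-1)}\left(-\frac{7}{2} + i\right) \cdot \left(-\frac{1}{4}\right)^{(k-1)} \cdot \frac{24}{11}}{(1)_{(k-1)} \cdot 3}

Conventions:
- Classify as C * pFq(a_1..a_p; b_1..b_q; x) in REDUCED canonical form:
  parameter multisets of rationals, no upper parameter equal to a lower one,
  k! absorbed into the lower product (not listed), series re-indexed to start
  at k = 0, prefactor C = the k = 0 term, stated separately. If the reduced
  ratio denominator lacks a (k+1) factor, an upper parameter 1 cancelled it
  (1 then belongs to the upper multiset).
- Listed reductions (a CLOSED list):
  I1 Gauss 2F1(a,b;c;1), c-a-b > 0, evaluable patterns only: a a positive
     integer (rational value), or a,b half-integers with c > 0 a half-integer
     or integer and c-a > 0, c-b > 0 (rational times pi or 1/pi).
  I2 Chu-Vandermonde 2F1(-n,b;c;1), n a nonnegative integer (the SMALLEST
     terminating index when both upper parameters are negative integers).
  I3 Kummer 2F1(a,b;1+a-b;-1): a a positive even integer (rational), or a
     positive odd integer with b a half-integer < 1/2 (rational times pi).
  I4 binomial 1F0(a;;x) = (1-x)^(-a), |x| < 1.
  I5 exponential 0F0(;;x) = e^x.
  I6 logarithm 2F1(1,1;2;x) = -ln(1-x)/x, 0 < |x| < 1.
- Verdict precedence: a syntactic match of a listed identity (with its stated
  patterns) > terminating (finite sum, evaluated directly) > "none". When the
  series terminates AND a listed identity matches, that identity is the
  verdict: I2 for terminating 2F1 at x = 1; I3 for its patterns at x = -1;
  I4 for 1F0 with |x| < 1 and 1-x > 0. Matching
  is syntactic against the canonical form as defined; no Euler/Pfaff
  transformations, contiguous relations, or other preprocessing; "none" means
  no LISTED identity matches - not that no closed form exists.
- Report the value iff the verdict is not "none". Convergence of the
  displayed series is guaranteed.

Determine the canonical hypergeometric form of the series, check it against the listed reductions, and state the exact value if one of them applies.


Reduced: x = -\frac{1}{4}, 1F0, upper = {-\frac{5}{2}}, lower = {-}, C = \frac{8}{11}. Verdict: the I4 binomial reduction applies (the 1F0 binomial series: exponent 5/2, x = -\frac{1}{4}). Value: \frac{8}{11} \cdot \left(\frac{5}{4}\right)^{\frac{5}{2}}.

The tell: t_0 = \frac{8}{11} here, and (1)_k (C = 8/11) is k! itself.
Adjacent-term ratio: r(k) = -\frac{1}{4} * (k-\frac{5}{2}) / [(k+1)] - poly over poly, x = -\frac{1}{4} from leading terms; C = \frac{8}{11} at k = 0.


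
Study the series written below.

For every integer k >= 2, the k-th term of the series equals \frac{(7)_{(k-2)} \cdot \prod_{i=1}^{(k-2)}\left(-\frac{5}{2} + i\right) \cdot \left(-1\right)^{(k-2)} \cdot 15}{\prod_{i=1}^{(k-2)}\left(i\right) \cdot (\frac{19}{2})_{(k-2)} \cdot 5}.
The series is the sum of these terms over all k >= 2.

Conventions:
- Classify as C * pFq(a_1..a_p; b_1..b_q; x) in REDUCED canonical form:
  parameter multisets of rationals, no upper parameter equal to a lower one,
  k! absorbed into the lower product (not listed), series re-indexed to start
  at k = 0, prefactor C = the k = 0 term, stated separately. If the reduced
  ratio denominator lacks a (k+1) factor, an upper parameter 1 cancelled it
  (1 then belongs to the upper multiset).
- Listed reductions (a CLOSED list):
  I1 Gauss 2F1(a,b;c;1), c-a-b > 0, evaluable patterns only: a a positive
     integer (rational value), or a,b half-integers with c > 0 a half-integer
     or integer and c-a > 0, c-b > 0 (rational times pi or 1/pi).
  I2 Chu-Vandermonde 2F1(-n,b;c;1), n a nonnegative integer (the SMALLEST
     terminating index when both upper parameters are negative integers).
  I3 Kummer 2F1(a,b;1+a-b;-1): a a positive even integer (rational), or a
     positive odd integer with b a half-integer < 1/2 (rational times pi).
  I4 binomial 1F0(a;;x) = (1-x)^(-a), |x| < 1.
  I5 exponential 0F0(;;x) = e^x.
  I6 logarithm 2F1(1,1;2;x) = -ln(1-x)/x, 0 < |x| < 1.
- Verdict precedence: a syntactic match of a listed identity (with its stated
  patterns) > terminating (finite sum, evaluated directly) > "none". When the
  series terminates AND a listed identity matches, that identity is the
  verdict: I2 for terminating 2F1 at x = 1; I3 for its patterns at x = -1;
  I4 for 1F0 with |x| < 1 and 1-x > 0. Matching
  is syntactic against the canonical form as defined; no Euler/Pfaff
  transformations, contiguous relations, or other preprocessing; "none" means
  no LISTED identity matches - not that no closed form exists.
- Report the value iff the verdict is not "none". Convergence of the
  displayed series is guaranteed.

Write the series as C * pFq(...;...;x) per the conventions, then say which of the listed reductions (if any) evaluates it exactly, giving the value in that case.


This is 3 * 2F1(-\frac{3}{2}, 7; \frac{19}{2}; -1) in reduced canonical form. Verdict (x = -1): Kummer's theorem (I3) applies (x = -1; c = \frac{19}{2} equals 1+a-b for upper {-\frac{3}{2}, 7}: listed pattern). Its exact value is \frac{2297295}{1048576} \cdot \pi.

The tell: x = -1 and the running product (prefactor 3) telescopes to a rising factorial.
Term ratio: r(k) = -1 * (k-\frac{3}{2}) (k+7) / [(k+\frac{19}{2}) (k+1)] - poly over poly, x = -1 from leading terms; C = 3 at k = 0.


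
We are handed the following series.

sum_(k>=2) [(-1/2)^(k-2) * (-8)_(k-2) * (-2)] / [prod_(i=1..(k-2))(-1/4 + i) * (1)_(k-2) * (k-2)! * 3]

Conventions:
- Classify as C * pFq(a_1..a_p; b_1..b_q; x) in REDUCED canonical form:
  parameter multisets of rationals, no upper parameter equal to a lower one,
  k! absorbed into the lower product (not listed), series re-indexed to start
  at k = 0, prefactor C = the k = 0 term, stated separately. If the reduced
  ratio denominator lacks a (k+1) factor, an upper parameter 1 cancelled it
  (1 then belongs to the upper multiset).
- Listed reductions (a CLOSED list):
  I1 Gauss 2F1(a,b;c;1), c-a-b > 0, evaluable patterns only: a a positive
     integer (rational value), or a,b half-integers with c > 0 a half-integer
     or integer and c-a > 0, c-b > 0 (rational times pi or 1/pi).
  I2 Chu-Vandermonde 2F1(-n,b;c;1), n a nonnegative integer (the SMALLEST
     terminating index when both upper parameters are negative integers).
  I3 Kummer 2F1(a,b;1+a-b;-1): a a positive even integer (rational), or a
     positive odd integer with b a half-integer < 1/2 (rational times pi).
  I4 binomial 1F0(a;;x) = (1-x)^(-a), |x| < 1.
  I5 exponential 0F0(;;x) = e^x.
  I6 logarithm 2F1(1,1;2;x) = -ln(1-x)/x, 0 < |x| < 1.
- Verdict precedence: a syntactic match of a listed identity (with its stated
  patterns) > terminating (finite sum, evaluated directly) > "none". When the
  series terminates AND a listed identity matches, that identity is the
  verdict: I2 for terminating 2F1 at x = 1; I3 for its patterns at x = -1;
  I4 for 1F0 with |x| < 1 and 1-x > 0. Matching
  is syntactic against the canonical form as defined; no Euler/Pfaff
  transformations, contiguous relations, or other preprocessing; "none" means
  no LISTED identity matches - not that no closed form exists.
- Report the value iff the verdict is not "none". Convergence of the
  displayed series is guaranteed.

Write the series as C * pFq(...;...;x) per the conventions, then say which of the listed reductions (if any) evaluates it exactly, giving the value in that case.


Prefactor -2/3, argument -1/2: 1F2 with upper {-8} over lower {3/4, 1}. Verdict: terminating. (-8)_k vanishes past k = 8, leaving a 9-term sum, computed directly. Exact value: -2485040530582/399227719275.

Key step: from the first term -2/3: the constant factors (C = -2/3, x = -1/2) combine into one prefactor.
Consecutive-term ratio: r(k) = (-1/2) * (k-8) / [(k+3/4) (k+1) (k+1)] ; factor over Q: parameters, x = (-1/2), and C = -2/3.


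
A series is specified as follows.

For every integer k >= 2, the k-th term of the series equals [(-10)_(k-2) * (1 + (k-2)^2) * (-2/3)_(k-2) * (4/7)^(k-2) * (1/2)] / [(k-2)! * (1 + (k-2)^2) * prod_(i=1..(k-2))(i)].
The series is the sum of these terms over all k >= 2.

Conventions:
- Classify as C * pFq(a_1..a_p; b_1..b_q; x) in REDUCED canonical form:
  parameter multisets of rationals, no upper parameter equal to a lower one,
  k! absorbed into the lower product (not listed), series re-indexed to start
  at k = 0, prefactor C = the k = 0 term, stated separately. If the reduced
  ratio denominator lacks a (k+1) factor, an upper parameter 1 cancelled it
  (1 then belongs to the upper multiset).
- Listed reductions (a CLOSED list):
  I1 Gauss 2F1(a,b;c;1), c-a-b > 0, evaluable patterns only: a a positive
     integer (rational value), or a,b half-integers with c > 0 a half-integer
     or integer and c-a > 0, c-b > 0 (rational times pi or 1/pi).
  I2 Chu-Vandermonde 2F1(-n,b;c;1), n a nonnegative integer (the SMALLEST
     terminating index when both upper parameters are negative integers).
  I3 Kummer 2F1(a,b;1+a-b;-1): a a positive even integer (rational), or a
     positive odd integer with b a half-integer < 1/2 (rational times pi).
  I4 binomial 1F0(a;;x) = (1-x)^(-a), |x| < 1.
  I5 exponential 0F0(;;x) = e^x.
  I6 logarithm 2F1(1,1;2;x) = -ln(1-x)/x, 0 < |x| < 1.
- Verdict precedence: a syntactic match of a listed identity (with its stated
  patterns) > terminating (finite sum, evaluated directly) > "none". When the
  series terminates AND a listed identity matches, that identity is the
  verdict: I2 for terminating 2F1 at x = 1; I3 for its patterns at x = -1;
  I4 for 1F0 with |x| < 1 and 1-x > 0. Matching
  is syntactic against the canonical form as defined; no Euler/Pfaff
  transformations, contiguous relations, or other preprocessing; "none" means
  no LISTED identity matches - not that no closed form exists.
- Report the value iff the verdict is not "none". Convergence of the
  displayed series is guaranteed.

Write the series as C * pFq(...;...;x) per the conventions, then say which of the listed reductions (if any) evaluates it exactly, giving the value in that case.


First insight: from the first term 1/2: k^2 + 1 divides numerator and denominator alike; C = 1/2, x = 4/7 after cancelling.
Ratio: r(k) = (4/7) * (k-10) (k-2/3) / [(k+1) (k+1)] - rational in k, leading ratio (4/7); with t_0 = 1/2, classification follows.

Prefactor 1/2, argument 4/7: 2F1 with upper {-10, -2/3} over lower {1}. Verdict: terminating. With -10 upstairs the series is a 11-term polynomial sum; evaluated term by term. Hence: 5204870463138985/2702140718468562.


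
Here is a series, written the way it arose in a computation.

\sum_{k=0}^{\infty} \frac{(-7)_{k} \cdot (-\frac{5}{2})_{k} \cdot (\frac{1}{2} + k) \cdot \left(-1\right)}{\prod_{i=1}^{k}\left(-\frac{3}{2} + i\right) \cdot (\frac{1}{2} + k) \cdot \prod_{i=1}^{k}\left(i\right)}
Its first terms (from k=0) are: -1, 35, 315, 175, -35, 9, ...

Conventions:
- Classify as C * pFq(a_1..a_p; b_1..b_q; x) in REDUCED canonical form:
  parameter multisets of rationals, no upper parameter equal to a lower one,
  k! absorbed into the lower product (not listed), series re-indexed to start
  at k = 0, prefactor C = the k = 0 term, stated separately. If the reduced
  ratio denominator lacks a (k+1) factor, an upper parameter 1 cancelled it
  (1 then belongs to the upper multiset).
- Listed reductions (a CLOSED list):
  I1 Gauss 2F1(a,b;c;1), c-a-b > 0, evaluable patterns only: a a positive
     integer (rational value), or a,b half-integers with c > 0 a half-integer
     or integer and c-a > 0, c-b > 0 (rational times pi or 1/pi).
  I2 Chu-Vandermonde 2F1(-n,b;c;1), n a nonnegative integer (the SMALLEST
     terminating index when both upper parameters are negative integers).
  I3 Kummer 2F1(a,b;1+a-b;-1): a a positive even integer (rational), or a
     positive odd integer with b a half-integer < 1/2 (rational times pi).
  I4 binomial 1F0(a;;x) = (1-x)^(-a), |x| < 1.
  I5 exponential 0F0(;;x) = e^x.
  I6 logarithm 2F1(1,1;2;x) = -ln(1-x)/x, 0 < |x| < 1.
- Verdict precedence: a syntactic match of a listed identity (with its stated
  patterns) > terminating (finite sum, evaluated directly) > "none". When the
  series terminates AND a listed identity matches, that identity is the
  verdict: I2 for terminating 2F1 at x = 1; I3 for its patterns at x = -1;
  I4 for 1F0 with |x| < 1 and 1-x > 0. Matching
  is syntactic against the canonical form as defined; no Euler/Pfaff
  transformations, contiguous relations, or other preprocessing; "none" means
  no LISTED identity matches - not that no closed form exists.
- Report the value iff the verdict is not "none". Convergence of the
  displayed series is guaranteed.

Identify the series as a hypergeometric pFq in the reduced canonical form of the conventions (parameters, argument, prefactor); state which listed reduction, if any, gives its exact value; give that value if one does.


Classification (C = -1): 2F1 with upper {-7, -\frac{5}{2}}, lower {-\frac{1}{2}}, argument x = 1. Verdict (x = 1): Chu-Vandermonde (I2) applies (terminating 2F1 at x = 1 with n = 7, b = -5/2, c = -\frac{1}{2}). Exact value: \frac{16384}{33}.

First insight: x = 1 and the product of the first k integers (C = -1) is k!.
Consecutive-term ratio: r(k) = 1 * (k-7) (k-\frac{5}{2}) / [(k-\frac{1}{2}) (k+1)] - rational; roots negated = parameters, x = 1, C = -1.


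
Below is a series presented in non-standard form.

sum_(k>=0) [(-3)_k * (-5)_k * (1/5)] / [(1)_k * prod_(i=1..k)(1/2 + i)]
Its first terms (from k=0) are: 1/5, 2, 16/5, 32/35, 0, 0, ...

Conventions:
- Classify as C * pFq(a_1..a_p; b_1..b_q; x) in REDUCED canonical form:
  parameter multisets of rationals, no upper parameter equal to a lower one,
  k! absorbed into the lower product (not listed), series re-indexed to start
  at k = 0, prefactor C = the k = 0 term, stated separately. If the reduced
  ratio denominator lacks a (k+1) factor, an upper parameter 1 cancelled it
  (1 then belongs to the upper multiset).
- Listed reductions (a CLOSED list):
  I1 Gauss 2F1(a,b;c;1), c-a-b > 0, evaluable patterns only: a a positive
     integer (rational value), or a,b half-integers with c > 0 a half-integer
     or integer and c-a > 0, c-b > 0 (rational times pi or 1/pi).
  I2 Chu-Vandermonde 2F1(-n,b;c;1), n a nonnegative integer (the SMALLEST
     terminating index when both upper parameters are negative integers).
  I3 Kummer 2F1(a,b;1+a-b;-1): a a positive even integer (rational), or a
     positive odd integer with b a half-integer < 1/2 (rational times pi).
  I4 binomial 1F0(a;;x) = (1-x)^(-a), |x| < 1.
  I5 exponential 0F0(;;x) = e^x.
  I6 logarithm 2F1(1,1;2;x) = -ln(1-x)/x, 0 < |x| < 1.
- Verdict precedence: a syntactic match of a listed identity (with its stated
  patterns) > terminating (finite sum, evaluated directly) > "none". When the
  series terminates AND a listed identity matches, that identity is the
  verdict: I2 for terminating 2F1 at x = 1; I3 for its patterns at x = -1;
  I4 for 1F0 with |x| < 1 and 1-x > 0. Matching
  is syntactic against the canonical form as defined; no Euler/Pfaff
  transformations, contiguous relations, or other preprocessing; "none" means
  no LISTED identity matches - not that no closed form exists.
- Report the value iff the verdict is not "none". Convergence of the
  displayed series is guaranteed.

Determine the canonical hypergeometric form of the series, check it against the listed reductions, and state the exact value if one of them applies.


First insight: t_0 being 1/5, the lower running product (C = 1/5) is a rising factorial.
Step ratio: r(k) = 1 * (k-5) (k-3) / [(k+3/2) (k+1)] - poly over poly, x = 1 from leading terms; C = 1/5 at k = 0.

Classification (C = 1/5): 2F1 with upper {-5, -3}, lower {3/2}, argument x = 1. Verdict: this is the Chu-Vandermonde identity I2 (terminating 2F1 at x = 1 with n = 3, b = -5, c = 3/2). Its exact value is 221/35.


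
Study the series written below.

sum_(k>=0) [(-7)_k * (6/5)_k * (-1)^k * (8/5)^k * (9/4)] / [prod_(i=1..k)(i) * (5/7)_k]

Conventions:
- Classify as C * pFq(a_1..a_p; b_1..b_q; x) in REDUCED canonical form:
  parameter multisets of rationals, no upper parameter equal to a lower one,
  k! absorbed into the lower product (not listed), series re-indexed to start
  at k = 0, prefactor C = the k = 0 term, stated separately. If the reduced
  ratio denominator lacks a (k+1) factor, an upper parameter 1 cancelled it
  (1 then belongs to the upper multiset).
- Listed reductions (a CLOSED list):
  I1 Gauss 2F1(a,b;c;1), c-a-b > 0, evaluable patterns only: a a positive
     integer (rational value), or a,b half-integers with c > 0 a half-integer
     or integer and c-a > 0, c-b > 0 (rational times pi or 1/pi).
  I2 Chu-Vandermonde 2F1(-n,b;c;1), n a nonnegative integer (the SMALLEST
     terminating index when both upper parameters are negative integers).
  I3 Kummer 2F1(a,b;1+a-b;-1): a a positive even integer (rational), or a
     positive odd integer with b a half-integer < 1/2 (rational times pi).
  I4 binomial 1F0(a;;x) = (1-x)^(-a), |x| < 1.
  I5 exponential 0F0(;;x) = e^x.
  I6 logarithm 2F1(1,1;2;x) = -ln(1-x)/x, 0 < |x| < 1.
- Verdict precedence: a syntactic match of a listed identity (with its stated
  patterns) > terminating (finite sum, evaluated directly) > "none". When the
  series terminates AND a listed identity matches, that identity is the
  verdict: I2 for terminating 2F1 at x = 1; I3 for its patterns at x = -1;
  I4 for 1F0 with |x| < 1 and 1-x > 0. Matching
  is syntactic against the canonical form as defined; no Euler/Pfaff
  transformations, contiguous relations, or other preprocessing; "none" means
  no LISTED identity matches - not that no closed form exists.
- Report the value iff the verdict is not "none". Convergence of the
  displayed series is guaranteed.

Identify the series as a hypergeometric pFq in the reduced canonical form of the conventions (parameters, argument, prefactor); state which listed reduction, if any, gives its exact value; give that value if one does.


Structural cue: t_0 = 9/4 here, and the (-1)^k factor (C = 9/4) folds into the argument's sign.
Step ratio: r(k) = (-8/5) * (k-7) (k+6/5) / [(k+5/7) (k+1)] - poly over poly, x = (-8/5) from leading terms; C = 9/4 at k = 0.

At argument -8/5: a 2F1 with upper {-7, 6/5}, lower {5/7}, scaled by C = 9/4. Verdict: terminating - upper -7 stops the sum at k = 7; the 8 terms are added exactly. Its exact value is 37632171149244101169/7085571289062500.


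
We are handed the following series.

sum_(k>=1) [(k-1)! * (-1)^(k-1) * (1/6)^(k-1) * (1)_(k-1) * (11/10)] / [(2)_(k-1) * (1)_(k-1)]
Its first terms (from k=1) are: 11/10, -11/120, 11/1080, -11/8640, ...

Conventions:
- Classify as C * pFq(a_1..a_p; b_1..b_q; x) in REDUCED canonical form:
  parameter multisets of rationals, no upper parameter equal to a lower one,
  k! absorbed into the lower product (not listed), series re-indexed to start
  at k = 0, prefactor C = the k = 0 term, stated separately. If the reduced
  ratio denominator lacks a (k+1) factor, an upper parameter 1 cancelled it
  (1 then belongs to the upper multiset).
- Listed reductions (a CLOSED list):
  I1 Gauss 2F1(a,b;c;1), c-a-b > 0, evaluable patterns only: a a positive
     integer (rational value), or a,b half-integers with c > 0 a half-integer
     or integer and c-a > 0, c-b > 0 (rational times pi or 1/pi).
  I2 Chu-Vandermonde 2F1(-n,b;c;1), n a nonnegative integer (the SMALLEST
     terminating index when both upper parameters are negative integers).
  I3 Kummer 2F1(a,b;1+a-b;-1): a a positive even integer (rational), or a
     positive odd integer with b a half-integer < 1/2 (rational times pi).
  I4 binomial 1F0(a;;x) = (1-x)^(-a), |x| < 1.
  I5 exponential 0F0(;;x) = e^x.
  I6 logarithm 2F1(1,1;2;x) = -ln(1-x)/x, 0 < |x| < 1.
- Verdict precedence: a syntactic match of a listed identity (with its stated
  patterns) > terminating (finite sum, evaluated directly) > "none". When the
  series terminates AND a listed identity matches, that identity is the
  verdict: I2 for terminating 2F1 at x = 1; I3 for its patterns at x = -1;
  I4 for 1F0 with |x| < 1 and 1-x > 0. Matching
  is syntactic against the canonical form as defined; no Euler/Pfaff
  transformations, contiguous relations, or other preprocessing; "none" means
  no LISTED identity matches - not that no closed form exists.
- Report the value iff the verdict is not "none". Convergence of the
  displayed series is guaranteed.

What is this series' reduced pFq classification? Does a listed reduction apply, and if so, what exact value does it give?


Canonical form: C = 11/10 times 2F1 with upper {1, 1}, lower {2}, x = -1/6. Verdict at x = -1/6: logarithm (I6) matches (the logarithm: parameters (1,1;2), x = -1/6). Exact value: (33/5) * ln(7/6).

Key step: t_0 = 11/10 here, and the (-1)^k factor (prefactor 11/10) folds into the argument's sign.
Term ratio: r(k) = (-1/6) * (k+1) (k+1) / [(k+2) (k+1)] - poly over poly, x = (-1/6) from leading terms; C = 11/10 at k = 0.


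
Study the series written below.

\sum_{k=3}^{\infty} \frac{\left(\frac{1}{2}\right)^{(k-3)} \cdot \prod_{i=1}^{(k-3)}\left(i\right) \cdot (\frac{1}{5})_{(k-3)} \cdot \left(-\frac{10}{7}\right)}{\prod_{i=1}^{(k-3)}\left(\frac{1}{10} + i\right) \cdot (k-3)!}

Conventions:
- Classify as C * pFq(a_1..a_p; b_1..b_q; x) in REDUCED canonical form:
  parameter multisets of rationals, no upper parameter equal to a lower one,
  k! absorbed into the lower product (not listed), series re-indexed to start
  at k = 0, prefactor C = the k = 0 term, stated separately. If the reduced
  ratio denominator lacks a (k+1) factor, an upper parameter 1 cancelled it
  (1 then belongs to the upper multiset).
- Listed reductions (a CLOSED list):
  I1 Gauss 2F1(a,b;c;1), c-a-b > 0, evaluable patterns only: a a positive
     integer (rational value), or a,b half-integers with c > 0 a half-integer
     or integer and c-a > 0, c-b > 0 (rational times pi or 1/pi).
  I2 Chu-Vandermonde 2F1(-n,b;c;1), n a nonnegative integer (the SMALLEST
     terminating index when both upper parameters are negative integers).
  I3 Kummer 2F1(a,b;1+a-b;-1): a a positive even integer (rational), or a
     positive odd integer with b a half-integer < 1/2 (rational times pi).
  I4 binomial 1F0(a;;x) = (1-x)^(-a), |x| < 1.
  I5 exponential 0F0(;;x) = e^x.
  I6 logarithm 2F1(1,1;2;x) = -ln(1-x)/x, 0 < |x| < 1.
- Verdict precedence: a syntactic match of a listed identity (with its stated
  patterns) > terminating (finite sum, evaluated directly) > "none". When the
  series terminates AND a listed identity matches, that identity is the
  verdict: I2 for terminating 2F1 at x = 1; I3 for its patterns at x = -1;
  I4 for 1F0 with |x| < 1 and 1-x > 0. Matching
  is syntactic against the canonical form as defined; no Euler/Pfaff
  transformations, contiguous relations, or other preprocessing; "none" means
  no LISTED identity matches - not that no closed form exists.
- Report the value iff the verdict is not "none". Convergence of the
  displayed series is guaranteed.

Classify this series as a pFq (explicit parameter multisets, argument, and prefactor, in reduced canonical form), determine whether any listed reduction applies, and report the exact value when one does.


Prefactor -\frac{10}{7}, argument \frac{1}{2}: 2F1 with upper {\frac{1}{5}, 1} over lower {\frac{11}{10}}. Verdict: none. Every listed pattern misses the 2F1 form at \frac{1}{2}, upper {\frac{1}{5}, 1}.

Key step: t_0 = -\frac{10}{7} here, and the lower running product (prefactor -10/7) is a rising factorial.
Step ratio: r(k) = \frac{1}{2} * (k+\frac{1}{5}) (k+1) / [(k+\frac{11}{10}) (k+1)] ; factor over Q: parameters, x = \frac{1}{2}, and C = -\frac{10}{7}.


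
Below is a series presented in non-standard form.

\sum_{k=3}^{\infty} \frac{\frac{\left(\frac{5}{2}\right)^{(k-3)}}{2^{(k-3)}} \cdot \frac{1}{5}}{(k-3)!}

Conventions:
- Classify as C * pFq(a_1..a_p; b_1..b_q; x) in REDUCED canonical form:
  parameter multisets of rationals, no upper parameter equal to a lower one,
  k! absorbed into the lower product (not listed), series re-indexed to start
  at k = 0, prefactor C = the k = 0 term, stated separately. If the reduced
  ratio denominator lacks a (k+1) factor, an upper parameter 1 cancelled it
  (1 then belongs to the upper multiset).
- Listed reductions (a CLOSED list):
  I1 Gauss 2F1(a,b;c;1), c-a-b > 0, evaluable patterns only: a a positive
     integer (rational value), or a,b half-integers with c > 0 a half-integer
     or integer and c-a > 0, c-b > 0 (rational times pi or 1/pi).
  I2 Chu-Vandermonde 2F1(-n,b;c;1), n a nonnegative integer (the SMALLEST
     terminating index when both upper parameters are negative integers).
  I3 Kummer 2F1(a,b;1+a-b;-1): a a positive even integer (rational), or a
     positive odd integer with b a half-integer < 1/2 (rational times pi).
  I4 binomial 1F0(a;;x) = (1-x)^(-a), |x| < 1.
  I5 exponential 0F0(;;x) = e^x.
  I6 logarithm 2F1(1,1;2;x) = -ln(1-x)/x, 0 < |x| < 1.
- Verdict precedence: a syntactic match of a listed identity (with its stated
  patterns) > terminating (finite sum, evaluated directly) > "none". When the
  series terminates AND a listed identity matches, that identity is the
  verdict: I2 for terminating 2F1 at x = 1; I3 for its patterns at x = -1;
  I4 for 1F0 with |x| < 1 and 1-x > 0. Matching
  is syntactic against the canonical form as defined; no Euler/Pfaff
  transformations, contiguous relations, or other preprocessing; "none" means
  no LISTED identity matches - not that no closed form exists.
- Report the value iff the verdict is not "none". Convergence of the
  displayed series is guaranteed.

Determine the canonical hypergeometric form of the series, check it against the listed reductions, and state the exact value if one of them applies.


At argument \frac{5}{4}: a 0F0 with upper {-}, lower {-}, scaled by C = \frac{1}{5}. Verdict (x = \frac{5}{4}): the exponential series (I5) applies (the 0F0 exponential series at x = \frac{5}{4}). Sum: \frac{1}{5} \cdot e^{\frac{5}{4}}.

Key step: from the first term \frac{1}{5}: the two k-th powers (C = 1/5, x = 5/4) combine into one argument.
Consecutive-term ratio: r(k) = \frac{5}{4} * 1 / [(k+1)] ; factor over Q: parameters, x = \frac{5}{4}, and C = \frac{1}{5}.


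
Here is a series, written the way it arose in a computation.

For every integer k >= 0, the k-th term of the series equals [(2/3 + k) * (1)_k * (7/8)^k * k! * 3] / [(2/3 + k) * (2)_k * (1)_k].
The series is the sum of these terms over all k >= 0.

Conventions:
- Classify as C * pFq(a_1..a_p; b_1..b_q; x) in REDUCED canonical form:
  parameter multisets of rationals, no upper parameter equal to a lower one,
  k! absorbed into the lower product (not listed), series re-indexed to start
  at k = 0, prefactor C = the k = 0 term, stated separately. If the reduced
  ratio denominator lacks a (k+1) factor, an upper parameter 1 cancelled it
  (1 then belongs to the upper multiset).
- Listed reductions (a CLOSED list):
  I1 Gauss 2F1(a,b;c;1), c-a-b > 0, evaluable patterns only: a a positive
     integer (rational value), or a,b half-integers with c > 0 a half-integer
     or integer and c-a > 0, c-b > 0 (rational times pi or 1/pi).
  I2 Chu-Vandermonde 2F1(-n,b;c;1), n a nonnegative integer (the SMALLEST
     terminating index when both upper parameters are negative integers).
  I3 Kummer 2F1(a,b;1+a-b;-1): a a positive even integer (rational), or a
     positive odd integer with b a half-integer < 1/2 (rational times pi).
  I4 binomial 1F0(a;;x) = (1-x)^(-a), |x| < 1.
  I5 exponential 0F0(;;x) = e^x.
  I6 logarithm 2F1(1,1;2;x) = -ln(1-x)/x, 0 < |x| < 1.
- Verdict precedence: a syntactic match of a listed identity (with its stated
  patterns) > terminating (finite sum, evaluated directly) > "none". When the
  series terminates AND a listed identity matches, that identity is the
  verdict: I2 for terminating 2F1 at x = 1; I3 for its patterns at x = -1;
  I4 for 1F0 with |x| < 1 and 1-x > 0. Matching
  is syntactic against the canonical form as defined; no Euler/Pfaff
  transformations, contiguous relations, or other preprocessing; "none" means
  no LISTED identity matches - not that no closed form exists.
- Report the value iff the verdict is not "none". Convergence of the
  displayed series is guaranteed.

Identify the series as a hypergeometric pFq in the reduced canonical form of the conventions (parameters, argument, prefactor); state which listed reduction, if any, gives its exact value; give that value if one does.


Reduced: x = 7/8, 2F1, upper = {1, 1}, lower = {2}, C = 3. Verdict: the I6 logarithm reduction fires (the logarithm: parameters (1,1;2), x = 7/8). Its exact value is (-24/7) * ln(1/8).

First insight: with t_0 = 3, the factor k + 2/3 cancels (top and bottom), leaving C = 3, x = 7/8.
Consecutive-term ratio: r(k) = (7/8) * (k+1) (k+1) / [(k+2) (k+1)] ; factor over Q: parameters, x = (7/8), and C = 3.


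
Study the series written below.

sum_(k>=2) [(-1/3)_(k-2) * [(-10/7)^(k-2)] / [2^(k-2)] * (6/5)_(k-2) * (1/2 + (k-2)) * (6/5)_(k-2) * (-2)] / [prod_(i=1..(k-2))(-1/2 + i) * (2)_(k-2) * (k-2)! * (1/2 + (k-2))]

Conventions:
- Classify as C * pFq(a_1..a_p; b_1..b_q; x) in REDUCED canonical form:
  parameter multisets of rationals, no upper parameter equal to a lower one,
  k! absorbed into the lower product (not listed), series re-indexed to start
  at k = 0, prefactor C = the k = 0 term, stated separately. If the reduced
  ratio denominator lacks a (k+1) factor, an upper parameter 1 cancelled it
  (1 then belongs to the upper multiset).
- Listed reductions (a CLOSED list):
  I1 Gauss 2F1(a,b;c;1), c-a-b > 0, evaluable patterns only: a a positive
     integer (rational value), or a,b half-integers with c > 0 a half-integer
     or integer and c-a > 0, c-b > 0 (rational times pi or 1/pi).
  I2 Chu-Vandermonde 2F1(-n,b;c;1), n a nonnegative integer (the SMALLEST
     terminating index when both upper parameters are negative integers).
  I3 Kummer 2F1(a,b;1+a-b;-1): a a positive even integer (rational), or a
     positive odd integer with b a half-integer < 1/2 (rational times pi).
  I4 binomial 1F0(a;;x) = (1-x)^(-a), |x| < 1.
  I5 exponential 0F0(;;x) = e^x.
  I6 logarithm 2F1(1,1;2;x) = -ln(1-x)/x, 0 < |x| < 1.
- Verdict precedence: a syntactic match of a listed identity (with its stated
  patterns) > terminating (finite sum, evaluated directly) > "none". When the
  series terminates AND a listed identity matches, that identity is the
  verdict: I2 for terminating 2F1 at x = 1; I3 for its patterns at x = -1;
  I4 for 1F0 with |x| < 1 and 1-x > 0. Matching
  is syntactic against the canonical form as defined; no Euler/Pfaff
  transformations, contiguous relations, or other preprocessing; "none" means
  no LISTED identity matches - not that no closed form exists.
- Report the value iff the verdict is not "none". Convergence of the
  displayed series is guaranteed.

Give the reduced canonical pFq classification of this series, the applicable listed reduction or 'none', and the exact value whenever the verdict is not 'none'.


With C = -2: the canonical form is 3F2(-1/3, 6/5, 6/5; 1/2, 2; -5/7). Verdict: none. A 3F2 with upper {-1/3, 6/5, 6/5} fits none of I1-I6 at x = -5/7; the sum runs forever.

Key observation: t_0 = -2 here, and the two k-th powers (prefactor -2) combine into one argument.
Adjacent-term ratio: r(k) = (-5/7) * (k-1/3) (k+6/5) (k+6/5) / [(k+1/2) (k+2) (k+1)] - rational; roots negated = parameters, x = (-5/7), C = -2.
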